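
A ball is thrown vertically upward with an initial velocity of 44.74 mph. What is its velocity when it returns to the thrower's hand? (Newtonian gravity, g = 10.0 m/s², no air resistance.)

By conservation of energy (no air resistance), the ball returns to the throw height with the same speed as launch, but directed downward.
|v_ground| = v₀ = 44.74 mph
v_ground = 44.74 mph (downward)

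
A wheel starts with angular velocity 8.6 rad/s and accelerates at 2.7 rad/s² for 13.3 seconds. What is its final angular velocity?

ω = ω₀ + αt = 8.6 + 2.7 × 13.3 = 44.51 rad/s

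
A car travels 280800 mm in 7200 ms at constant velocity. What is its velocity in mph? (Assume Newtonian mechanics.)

d = 280800 mm × 0.001 = 280.8 m
t = 7200 ms × 0.001 = 7.2 s
v = d / t = 280.8 / 7.2 = 39.0 m/s
v = 39.0 m/s / 0.44704 = 87.24 mph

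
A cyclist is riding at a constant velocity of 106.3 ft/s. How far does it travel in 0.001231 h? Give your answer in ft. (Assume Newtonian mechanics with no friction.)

v = 106.3 ft/s × 0.3048 = 32.4002 m/s
t = 0.001231 h × 3600.0 = 4.4316 s
d = v × t = 32.4002 × 4.4316 = 143.585 m
d = 143.585 m / 0.3048 = 471.1 ft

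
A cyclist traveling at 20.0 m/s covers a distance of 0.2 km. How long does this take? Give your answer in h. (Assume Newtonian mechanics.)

d = 0.2 km × 1000.0 = 200.0 m
t = d / v = 200.0 / 20.0 = 10.0 s
t = 10.0 s / 3600.0 = 0.002778 h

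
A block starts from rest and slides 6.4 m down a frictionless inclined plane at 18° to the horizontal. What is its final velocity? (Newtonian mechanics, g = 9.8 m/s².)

a = g sin(θ) = 9.8 × sin(18°) = 3.0284 m/s²
v = √(2ad) = √(2 × 3.0284 × 6.4) = 6.23 m/s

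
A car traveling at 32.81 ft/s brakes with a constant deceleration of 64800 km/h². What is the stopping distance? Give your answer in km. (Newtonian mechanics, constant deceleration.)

v₀ = 32.81 ft/s × 0.3048 = 10.0005 m/s
a = 64800 km/h² × 7.716049382716049e-05 = 5.0 m/s²
d = v₀² / (2a) = 10.0005² / (2 × 5.0) = 100.01 / 10.0 = 10.001 m
d = 10.001 m / 1000.0 = 0.01 km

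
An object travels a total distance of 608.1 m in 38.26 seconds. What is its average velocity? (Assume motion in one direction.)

v_avg = Δd / Δt = 608.1 / 38.26 = 15.89 m/s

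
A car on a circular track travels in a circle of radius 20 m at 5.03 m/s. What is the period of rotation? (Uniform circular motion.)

T = 2πr/v = 2π×20/5.03 = 24.98 s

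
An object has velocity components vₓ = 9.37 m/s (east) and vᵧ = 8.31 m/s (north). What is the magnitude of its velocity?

|v| = √(vₓ² + vᵧ²) = √(9.37² + 8.31²) = √(156.853) = 12.52 m/s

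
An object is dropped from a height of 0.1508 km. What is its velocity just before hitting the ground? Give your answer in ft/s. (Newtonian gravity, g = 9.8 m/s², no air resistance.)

h = 0.1508 km × 1000.0 = 150.8 m
v = √(2gh) = √(2 × 9.8 × 150.8) = 54.3662 m/s
v = 54.3662 m/s / 0.3048 = 178.4 ft/s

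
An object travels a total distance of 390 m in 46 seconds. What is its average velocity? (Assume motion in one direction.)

v_avg = Δd / Δt = 390 / 46 = 8.48 m/s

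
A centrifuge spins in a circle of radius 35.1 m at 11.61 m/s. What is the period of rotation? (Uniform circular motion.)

T = 2πr/v = 2π×35.1/11.61 = 19.0 s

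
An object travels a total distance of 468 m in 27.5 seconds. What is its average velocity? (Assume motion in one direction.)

v_avg = Δd / Δt = 468 / 27.5 = 17.02 m/s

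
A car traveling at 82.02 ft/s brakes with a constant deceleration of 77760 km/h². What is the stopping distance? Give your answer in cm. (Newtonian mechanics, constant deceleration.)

v₀ = 82.02 ft/s × 0.3048 = 24.9997 m/s
a = 77760 km/h² × 7.716049382716049e-05 = 6.0 m/s²
d = v₀² / (2a) = 24.9997² / (2 × 6.0) = 624.985 / 12.0 = 52.0821 m
d = 52.0821 m / 0.01 = 5208 cm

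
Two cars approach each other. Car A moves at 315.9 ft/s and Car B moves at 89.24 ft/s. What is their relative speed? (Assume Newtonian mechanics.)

v_rel = v_A + v_B = 315.9 + 89.24 = 405.14 ft/s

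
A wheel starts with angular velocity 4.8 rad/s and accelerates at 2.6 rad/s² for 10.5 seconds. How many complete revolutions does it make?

θ = ω₀t + ½αt² = 4.8×10.5 + ½×2.6×10.5² = 193.725 rad
Total revolutions = θ/(2π) = 193.725/(2π) = 30.83
Complete revolutions = ⌊30.83⌋ = 30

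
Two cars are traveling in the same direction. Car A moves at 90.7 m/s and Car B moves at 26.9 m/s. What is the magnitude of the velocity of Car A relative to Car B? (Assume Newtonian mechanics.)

v_rel = |v_A - v_B| = |90.7 - 26.9| = 63.8 m/s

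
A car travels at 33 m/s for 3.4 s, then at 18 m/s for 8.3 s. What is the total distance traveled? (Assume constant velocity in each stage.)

d₁ = v₁t₁ = 33 × 3.4 = 112.2 m
d₂ = v₂t₂ = 18 × 8.3 = 149.4 m
d_total = 112.2 + 149.4 = 261.6 m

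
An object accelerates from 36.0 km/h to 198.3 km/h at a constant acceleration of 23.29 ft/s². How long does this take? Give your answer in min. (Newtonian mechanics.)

v₀ = 36.0 km/h × 0.2777777777777778 = 10.0 m/s
v = 198.3 km/h × 0.2777777777777778 = 55.0833 m/s
a = 23.29 ft/s² × 0.3048 = 7.09879 m/s²
t = (v - v₀) / a = (55.0833 - 10.0) / 7.09879 = 6.35084 s
t = 6.35084 s / 60.0 = 0.1058 min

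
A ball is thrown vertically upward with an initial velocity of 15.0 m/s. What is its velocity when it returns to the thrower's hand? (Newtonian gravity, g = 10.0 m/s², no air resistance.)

By conservation of energy (no air resistance), the ball returns to the throw height with the same speed as launch, but directed downward.
|v_ground| = v₀ = 15.0 m/s
v_ground = 15.0 m/s (downward)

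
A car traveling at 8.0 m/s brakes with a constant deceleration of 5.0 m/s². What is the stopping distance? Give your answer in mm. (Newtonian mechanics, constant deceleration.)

d = v₀² / (2a) = 8.0² / (2 × 5.0) = 64.0 / 10.0 = 6.4 m
d = 6.4 m / 0.001 = 6400 mm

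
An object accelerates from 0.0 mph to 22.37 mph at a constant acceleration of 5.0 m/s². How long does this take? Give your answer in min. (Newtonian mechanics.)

v₀ = 0.0 mph × 0.44704 = 0.0 m/s
v = 22.37 mph × 0.44704 = 10.0003 m/s
t = (v - v₀) / a = (10.0003 - 0.0) / 5.0 = 2.00006 s
t = 2.00006 s / 60.0 = 0.03333 min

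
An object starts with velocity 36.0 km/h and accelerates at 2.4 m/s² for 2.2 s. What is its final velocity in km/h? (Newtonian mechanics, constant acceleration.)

v₀ = 36.0 km/h × 0.2777777777777778 = 10.0 m/s
v = v₀ + a × t = 10.0 + 2.4 × 2.2 = 15.28 m/s
v = 15.28 m/s / 0.2777777777777778 = 55.01 km/h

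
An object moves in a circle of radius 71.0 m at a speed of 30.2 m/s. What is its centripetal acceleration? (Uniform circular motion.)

a_c = v²/r = 30.2²/71.0 = 912.04/71.0 = 12.85 m/s²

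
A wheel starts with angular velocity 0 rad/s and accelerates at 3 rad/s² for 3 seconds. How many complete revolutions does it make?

θ = ω₀t + ½αt² = 0×3 + ½×3×3² = 13.5 rad
Total revolutions = θ/(2π) = 13.5/(2π) = 2.15
Complete revolutions = ⌊2.15⌋ = 2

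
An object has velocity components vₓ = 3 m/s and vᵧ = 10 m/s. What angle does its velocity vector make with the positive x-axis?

θ = arctan(vᵧ/vₓ) = arctan(10/3) = 73.3°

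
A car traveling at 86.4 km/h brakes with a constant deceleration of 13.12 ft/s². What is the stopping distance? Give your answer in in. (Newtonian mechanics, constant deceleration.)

v₀ = 86.4 km/h × 0.2777777777777778 = 24.0 m/s
a = 13.12 ft/s² × 0.3048 = 3.99898 m/s²
d = v₀² / (2a) = 24.0² / (2 × 3.99898) = 576.0 / 7.99796 = 72.0184 m
d = 72.0184 m / 0.0254 = 2835 in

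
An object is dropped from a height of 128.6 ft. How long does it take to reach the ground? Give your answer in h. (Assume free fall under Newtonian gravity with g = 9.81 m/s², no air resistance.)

h = 128.6 ft × 0.3048 = 39.1973 m
t = √(2h/g) = √(2 × 39.1973 / 9.81) = 2.82689 s
t = 2.82689 s / 3600.0 = 0.0007852 h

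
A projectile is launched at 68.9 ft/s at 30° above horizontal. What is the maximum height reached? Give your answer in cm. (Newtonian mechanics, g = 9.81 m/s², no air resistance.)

v₀ = 68.9 ft/s × 0.3048 = 21.0007 m/s
H = v₀² × sin²(θ) / (2g) = 21.0007² × sin(30°)² / (2 × 9.81) = 441.029 × 0.25 / 19.62 = 5.61964 m
H = 5.61964 m / 0.01 = 562.0 cm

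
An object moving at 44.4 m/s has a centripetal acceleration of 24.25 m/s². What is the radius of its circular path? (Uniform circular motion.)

r = v²/a_c = 44.4²/24.25 = 81.29 m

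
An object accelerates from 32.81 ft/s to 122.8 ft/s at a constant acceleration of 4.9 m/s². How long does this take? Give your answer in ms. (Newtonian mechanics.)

v₀ = 32.81 ft/s × 0.3048 = 10.0005 m/s
v = 122.8 ft/s × 0.3048 = 37.4294 m/s
t = (v - v₀) / a = (37.4294 - 10.0005) / 4.9 = 5.59773 s
t = 5.59773 s / 0.001 = 5598 ms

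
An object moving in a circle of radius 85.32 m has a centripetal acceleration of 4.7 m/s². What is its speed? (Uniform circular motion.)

v = √(a_c × r) = √(4.7 × 85.32) = 20.03 m/s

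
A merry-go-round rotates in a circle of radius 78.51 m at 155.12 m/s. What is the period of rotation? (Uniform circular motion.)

T = 2πr/v = 2π×78.51/155.12 = 3.18 s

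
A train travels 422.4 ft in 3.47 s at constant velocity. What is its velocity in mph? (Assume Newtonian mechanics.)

d = 422.4 ft × 0.3048 = 128.748 m
v = d / t = 128.748 / 3.47 = 37.1032 m/s
v = 37.1032 m/s / 0.44704 = 83.0 mph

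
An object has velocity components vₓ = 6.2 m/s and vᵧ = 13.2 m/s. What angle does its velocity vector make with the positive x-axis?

θ = arctan(vᵧ/vₓ) = arctan(13.2/6.2) = 64.84°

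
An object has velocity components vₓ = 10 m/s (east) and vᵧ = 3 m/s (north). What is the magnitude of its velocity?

|v| = √(vₓ² + vᵧ²) = √(10² + 3²) = √(109) = 10.44 m/s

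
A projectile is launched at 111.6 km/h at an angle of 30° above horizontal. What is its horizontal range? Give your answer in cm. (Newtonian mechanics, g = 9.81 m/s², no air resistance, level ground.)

v₀ = 111.6 km/h × 0.2777777777777778 = 31.0 m/s
R = v₀² × sin(2θ) / g = 31.0² × sin(2 × 30°) / 9.81 = 961.0 × 0.866025 / 9.81 = 84.8369 m
R = 84.8369 m / 0.01 = 8484 cm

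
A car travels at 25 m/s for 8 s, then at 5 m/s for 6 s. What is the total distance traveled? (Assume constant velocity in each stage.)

d₁ = v₁t₁ = 25 × 8 = 200 m
d₂ = v₂t₂ = 5 × 6 = 30 m
d_total = 200 + 30 = 230 m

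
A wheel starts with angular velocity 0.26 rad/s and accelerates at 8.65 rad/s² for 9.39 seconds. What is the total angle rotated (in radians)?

θ = ω₀t + ½αt² = 0.26×9.39 + ½×8.65×9.39² = 383.79 rad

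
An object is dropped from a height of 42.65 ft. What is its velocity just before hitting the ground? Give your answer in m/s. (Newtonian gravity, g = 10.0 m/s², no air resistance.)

h = 42.65 ft × 0.3048 = 12.9997 m
v = √(2gh) = √(2 × 10.0 × 12.9997) = 16.12 m/s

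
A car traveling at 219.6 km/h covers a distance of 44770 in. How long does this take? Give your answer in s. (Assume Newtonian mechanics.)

d = 44770 in × 0.0254 = 1137.16 m
v = 219.6 km/h × 0.2777777777777778 = 61.0 m/s
t = d / v = 1137.16 / 61.0 = 18.64 s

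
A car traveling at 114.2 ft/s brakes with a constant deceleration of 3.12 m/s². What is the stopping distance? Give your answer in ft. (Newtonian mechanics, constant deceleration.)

v₀ = 114.2 ft/s × 0.3048 = 34.8082 m/s
d = v₀² / (2a) = 34.8082² / (2 × 3.12) = 1211.61 / 6.24 = 194.168 m
d = 194.168 m / 0.3048 = 637.0 ft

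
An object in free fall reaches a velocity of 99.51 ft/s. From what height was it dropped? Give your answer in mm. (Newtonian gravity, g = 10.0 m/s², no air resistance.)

v = 99.51 ft/s × 0.3048 = 30.3306 m/s
h = v² / (2g) = 30.3306² / (2 × 10.0) = 45.9973 m
h = 45.9973 m / 0.001 = 46000 mm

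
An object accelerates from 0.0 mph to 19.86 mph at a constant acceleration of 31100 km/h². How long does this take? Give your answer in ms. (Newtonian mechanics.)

v₀ = 0.0 mph × 0.44704 = 0.0 m/s
v = 19.86 mph × 0.44704 = 8.87821 m/s
a = 31100 km/h² × 7.716049382716049e-05 = 2.39969 m/s²
t = (v - v₀) / a = (8.87821 - 0.0) / 2.39969 = 3.69973 s
t = 3.69973 s / 0.001 = 3700 ms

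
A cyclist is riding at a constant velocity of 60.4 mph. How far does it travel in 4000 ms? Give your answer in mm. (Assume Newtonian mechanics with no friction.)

v = 60.4 mph × 0.44704 = 27.0012 m/s
t = 4000 ms × 0.001 = 4.0 s
d = v × t = 27.0012 × 4.0 = 108.005 m
d = 108.005 m / 0.001 = 108000 mm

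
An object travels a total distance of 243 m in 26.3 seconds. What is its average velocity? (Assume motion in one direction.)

v_avg = Δd / Δt = 243 / 26.3 = 9.24 m/s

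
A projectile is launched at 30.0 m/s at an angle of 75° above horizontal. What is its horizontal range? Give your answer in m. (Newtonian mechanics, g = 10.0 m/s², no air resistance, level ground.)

R = v₀² × sin(2θ) / g = 30.0² × sin(2 × 75°) / 10.0 = 900.0 × 0.5 / 10.0 = 45.0 m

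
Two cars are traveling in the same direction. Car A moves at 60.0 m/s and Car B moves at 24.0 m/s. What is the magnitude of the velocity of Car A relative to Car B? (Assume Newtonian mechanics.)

v_rel = |v_A - v_B| = |60.0 - 24.0| = 36.0 m/s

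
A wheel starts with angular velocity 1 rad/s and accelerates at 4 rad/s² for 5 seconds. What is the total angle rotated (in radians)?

θ = ω₀t + ½αt² = 1×5 + ½×4×5² = 55.0 rad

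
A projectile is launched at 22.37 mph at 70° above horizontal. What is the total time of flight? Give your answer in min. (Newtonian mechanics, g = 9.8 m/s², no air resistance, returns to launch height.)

v₀ = 22.37 mph × 0.44704 = 10.0003 m/s
T = 2 × v₀ × sin(θ) / g = 2 × 10.0003 × sin(70°) / 9.8 = 2 × 10.0003 × 0.939693 / 9.8 = 1.9178 s
T = 1.9178 s / 60.0 = 0.03196 min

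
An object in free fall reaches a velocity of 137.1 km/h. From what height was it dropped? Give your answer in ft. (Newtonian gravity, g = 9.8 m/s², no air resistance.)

v = 137.1 km/h × 0.2777777777777778 = 38.0833 m/s
h = v² / (2g) = 38.0833² / (2 × 9.8) = 73.9968 m
h = 73.9968 m / 0.3048 = 242.8 ft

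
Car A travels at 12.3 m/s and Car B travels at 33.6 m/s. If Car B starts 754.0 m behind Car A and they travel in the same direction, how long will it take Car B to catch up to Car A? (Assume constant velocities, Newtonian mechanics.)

Relative speed: v_rel = 33.6 - 12.3 = 21.3 m/s
Time to catch: t = d₀/v_rel = 754.0/21.3 = 35.4 s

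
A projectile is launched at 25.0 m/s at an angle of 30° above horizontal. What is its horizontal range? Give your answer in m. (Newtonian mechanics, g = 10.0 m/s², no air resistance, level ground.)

R = v₀² × sin(2θ) / g = 25.0² × sin(2 × 30°) / 10.0 = 625.0 × 0.866025 / 10.0 = 54.13 m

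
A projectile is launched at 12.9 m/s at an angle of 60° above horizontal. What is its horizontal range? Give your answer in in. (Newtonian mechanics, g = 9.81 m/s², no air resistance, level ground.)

R = v₀² × sin(2θ) / g = 12.9² × sin(2 × 60°) / 9.81 = 166.41 × 0.866025 / 9.81 = 14.6906 m
R = 14.6906 m / 0.0254 = 578.4 in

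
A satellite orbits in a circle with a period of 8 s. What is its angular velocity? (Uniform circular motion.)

ω = 2π/T = 2π/8 = 0.7854 rad/s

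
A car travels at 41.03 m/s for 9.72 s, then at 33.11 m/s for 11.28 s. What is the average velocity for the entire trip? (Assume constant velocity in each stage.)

d₁ = v₁t₁ = 41.03 × 9.72 = 398.8116 m
d₂ = v₂t₂ = 33.11 × 11.28 = 373.4808 m
d_total = 772.2924 m, t_total = 21.0 s
v_avg = d_total/t_total = 772.2924/21.0 = 36.78 m/s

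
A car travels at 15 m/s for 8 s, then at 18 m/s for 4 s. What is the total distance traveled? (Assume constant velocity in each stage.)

d₁ = v₁t₁ = 15 × 8 = 120 m
d₂ = v₂t₂ = 18 × 4 = 72 m
d_total = 120 + 72 = 192 m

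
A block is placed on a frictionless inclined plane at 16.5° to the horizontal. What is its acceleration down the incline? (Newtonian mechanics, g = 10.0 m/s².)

a = g sin(θ) = 10.0 × sin(16.5°) = 10.0 × 0.284 = 2.84 m/s²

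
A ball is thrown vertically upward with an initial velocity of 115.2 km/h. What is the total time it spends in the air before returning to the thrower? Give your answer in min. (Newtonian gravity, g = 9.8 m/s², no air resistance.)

v₀ = 115.2 km/h × 0.2777777777777778 = 32.0 m/s
t_total = 2 × v₀ / g = 2 × 32.0 / 9.8 = 6.53061 s
t_total = 6.53061 s / 60.0 = 0.1088 min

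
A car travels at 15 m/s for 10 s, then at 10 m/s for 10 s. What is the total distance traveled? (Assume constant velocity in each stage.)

d₁ = v₁t₁ = 15 × 10 = 150 m
d₂ = v₂t₂ = 10 × 10 = 100 m
d_total = 150 + 100 = 250 m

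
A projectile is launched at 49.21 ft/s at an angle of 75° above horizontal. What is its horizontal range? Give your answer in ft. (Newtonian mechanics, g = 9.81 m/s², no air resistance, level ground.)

v₀ = 49.21 ft/s × 0.3048 = 14.9992 m/s
R = v₀² × sin(2θ) / g = 14.9992² × sin(2 × 75°) / 9.81 = 224.976 × 0.5 / 9.81 = 11.4667 m
R = 11.4667 m / 0.3048 = 37.62 ft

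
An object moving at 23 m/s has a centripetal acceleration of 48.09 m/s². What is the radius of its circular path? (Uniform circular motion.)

r = v²/a_c = 23²/48.09 = 11.0 m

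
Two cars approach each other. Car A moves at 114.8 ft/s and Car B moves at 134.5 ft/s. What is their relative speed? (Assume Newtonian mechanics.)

v_rel = v_A + v_B = 114.8 + 134.5 = 249.3 ft/s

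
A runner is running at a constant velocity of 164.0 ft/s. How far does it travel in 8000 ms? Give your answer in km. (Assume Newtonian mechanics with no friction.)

v = 164.0 ft/s × 0.3048 = 49.9872 m/s
t = 8000 ms × 0.001 = 8.0 s
d = v × t = 49.9872 × 8.0 = 399.898 m
d = 399.898 m / 1000.0 = 0.3999 km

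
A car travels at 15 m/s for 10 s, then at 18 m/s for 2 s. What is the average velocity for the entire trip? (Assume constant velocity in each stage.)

d₁ = v₁t₁ = 15 × 10 = 150 m
d₂ = v₂t₂ = 18 × 2 = 36 m
d_total = 186 m, t_total = 12 s
v_avg = d_total/t_total = 186/12 = 15.5 m/s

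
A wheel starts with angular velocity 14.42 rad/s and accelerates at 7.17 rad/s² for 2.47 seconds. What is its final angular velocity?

ω = ω₀ + αt = 14.42 + 7.17 × 2.47 = 32.13 rad/s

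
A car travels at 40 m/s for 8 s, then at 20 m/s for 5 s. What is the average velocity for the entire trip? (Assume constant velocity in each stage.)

d₁ = v₁t₁ = 40 × 8 = 320 m
d₂ = v₂t₂ = 20 × 5 = 100 m
d_total = 420 m, t_total = 13 s
v_avg = d_total/t_total = 420/13 = 32.31 m/s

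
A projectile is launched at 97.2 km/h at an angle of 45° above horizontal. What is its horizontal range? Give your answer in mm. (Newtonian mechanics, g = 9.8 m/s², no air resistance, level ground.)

v₀ = 97.2 km/h × 0.2777777777777778 = 27.0 m/s
R = v₀² × sin(2θ) / g = 27.0² × sin(2 × 45°) / 9.8 = 729.0 × 1.0 / 9.8 = 74.3878 m
R = 74.3878 m / 0.001 = 74390 mm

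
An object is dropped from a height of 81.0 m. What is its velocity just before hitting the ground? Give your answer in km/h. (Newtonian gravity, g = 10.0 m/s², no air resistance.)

v = √(2gh) = √(2 × 10.0 × 81.0) = 40.2492 m/s
v = 40.2492 m/s / 0.2777777777777778 = 144.9 km/h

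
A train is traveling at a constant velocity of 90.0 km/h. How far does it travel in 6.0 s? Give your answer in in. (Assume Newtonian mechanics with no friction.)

v = 90.0 km/h × 0.2777777777777778 = 25.0 m/s
d = v × t = 25.0 × 6.0 = 150.0 m
d = 150.0 m / 0.0254 = 5906 in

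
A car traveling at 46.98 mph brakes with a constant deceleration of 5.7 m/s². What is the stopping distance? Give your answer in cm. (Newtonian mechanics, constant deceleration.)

v₀ = 46.98 mph × 0.44704 = 21.0019 m/s
d = v₀² / (2a) = 21.0019² / (2 × 5.7) = 441.08 / 11.4 = 38.6912 m
d = 38.6912 m / 0.01 = 3869 cm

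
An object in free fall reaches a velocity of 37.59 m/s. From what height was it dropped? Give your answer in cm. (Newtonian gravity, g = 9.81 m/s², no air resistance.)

h = v² / (2g) = 37.59² / (2 × 9.81) = 72.0188 m
h = 72.0188 m / 0.01 = 7202 cm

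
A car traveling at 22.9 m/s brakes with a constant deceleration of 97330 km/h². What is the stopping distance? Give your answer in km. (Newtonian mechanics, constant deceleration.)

a = 97330 km/h² × 7.716049382716049e-05 = 7.51003 m/s²
d = v₀² / (2a) = 22.9² / (2 × 7.51003) = 524.41 / 15.0201 = 34.9139 m
d = 34.9139 m / 1000.0 = 0.03491 km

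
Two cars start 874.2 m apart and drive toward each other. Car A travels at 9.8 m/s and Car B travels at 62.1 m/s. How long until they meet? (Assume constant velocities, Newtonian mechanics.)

Combined speed: v_combined = 9.8 + 62.1 = 71.9 m/s
Time to meet: t = d/v_combined = 874.2/71.9 = 12.16 s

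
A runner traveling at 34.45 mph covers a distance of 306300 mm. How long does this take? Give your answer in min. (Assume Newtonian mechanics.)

d = 306300 mm × 0.001 = 306.3 m
v = 34.45 mph × 0.44704 = 15.4005 m/s
t = d / v = 306.3 / 15.4005 = 19.889 s
t = 19.889 s / 60.0 = 0.3315 min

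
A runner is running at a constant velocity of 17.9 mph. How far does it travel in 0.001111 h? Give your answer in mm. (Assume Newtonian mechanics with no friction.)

v = 17.9 mph × 0.44704 = 8.00202 m/s
t = 0.001111 h × 3600.0 = 3.9996 s
d = v × t = 8.00202 × 3.9996 = 32.0049 m
d = 32.0049 m / 0.001 = 32000 mm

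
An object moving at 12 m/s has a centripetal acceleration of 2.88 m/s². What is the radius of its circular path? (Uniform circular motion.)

r = v²/a_c = 12²/2.88 = 50.0 m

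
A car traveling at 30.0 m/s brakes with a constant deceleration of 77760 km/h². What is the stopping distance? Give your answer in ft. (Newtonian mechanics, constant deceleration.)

a = 77760 km/h² × 7.716049382716049e-05 = 6.0 m/s²
d = v₀² / (2a) = 30.0² / (2 × 6.0) = 900.0 / 12.0 = 75.0 m
d = 75.0 m / 0.3048 = 246.1 ft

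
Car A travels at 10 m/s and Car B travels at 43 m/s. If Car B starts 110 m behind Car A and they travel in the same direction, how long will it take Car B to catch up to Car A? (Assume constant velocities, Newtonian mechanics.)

Relative speed: v_rel = 43 - 10 = 33 m/s
Time to catch: t = d₀/v_rel = 110/33 = 3.33 s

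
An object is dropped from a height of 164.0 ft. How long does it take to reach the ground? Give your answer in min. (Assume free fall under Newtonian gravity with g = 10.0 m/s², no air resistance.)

h = 164.0 ft × 0.3048 = 49.9872 m
t = √(2h/g) = √(2 × 49.9872 / 10.0) = 3.16187 s
t = 3.16187 s / 60.0 = 0.0527 min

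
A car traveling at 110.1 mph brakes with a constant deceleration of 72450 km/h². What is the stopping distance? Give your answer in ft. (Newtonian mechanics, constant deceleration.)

v₀ = 110.1 mph × 0.44704 = 49.2191 m/s
a = 72450 km/h² × 7.716049382716049e-05 = 5.59028 m/s²
d = v₀² / (2a) = 49.2191² / (2 × 5.59028) = 2422.52 / 11.1806 = 216.672 m
d = 216.672 m / 0.3048 = 710.9 ft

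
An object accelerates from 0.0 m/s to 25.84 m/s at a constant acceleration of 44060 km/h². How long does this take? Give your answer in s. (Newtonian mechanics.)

a = 44060 km/h² × 7.716049382716049e-05 = 3.39969 m/s²
t = (v - v₀) / a = (25.84 - 0.0) / 3.39969 = 7.601 s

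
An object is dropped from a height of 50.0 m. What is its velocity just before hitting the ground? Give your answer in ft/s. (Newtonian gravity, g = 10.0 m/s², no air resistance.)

v = √(2gh) = √(2 × 10.0 × 50.0) = 31.6228 m/s
v = 31.6228 m/s / 0.3048 = 103.7 ft/s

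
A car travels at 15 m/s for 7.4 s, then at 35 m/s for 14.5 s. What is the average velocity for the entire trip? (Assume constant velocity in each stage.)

d₁ = v₁t₁ = 15 × 7.4 = 111.0 m
d₂ = v₂t₂ = 35 × 14.5 = 507.5 m
d_total = 618.5 m, t_total = 21.9 s
v_avg = d_total/t_total = 618.5/21.9 = 28.24 m/s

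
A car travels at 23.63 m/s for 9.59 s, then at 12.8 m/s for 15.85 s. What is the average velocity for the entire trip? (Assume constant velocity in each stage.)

d₁ = v₁t₁ = 23.63 × 9.59 = 226.6117 m
d₂ = v₂t₂ = 12.8 × 15.85 = 202.88 m
d_total = 429.4917 m, t_total = 25.44 s
v_avg = d_total/t_total = 429.4917/25.44 = 16.88 m/s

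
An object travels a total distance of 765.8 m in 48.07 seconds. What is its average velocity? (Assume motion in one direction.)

v_avg = Δd / Δt = 765.8 / 48.07 = 15.93 m/s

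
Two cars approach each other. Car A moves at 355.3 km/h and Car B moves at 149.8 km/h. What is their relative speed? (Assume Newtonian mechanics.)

v_rel = v_A + v_B = 355.3 + 149.8 = 505.1 km/h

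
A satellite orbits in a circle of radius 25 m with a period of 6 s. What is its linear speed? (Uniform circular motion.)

v = 2πr/T = 2π×25/6 = 26.18 m/s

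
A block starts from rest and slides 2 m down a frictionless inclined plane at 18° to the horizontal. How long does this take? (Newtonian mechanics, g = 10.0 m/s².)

a = g sin(θ) = 10.0 × sin(18°) = 3.0902 m/s²
t = √(2d/a) = √(2 × 2 / 3.0902) = 1.14 s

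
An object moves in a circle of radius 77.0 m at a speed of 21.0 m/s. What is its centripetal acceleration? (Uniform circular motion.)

a_c = v²/r = 21.0²/77.0 = 441.0/77.0 = 5.73 m/s²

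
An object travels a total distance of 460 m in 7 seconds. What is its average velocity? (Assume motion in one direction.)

v_avg = Δd / Δt = 460 / 7 = 65.71 m/s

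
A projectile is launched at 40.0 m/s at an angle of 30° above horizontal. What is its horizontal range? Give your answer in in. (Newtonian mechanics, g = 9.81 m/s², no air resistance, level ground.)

R = v₀² × sin(2θ) / g = 40.0² × sin(2 × 30°) / 9.81 = 1600.0 × 0.866025 / 9.81 = 141.248 m
R = 141.248 m / 0.0254 = 5561 in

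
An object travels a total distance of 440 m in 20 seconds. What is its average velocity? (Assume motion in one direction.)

v_avg = Δd / Δt = 440 / 20 = 22.0 m/s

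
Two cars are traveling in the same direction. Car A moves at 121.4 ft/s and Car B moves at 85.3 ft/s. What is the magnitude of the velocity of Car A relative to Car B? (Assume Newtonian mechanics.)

v_rel = |v_A - v_B| = |121.4 - 85.3| = 36.1 ft/s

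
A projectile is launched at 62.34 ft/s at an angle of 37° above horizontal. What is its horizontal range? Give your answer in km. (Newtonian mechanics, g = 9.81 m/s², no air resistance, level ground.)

v₀ = 62.34 ft/s × 0.3048 = 19.0012 m/s
R = v₀² × sin(2θ) / g = 19.0012² × sin(2 × 37°) / 9.81 = 361.046 × 0.961262 / 9.81 = 35.3782 m
R = 35.3782 m / 1000.0 = 0.03538 km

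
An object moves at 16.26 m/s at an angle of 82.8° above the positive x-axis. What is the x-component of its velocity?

vₓ = v cos(θ) = 16.26 × cos(82.8°) = 2.04 m/s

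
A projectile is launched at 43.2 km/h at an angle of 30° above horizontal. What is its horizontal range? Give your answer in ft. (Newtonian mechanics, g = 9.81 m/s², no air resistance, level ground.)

v₀ = 43.2 km/h × 0.2777777777777778 = 12.0 m/s
R = v₀² × sin(2θ) / g = 12.0² × sin(2 × 30°) / 9.81 = 144.0 × 0.866025 / 9.81 = 12.7123 m
R = 12.7123 m / 0.3048 = 41.71 ft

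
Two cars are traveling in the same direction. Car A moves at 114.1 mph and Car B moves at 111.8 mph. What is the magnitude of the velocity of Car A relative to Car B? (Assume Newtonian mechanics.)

v_rel = |v_A - v_B| = |114.1 - 111.8| = 2.3 mph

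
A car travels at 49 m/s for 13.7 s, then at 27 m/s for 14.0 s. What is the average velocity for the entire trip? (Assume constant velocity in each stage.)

d₁ = v₁t₁ = 49 × 13.7 = 671.3 m
d₂ = v₂t₂ = 27 × 14.0 = 378.0 m
d_total = 1049.3 m, t_total = 27.7 s
v_avg = d_total/t_total = 1049.3/27.7 = 37.88 m/s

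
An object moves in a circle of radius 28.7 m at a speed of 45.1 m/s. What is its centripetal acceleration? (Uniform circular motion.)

a_c = v²/r = 45.1²/28.7 = 2034.01/28.7 = 70.87 m/s²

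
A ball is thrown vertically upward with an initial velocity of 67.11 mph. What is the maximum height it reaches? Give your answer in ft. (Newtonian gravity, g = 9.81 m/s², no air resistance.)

v₀ = 67.11 mph × 0.44704 = 30.0009 m/s
h_max = v₀² / (2g) = 30.0009² / (2 × 9.81) = 900.054 / 19.62 = 45.8743 m
h_max = 45.8743 m / 0.3048 = 150.5 ft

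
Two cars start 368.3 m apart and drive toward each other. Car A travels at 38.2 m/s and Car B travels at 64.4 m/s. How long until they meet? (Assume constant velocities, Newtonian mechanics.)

Combined speed: v_combined = 38.2 + 64.4 = 102.6 m/s
Time to meet: t = d/v_combined = 368.3/102.6 = 3.59 s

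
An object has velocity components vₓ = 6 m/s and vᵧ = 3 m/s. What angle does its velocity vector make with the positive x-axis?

θ = arctan(vᵧ/vₓ) = arctan(3/6) = 26.57°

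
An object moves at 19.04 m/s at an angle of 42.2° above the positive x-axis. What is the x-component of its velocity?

vₓ = v cos(θ) = 19.04 × cos(42.2°) = 14.1 m/s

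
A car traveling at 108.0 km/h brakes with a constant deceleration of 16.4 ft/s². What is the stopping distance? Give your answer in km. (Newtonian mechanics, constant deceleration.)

v₀ = 108.0 km/h × 0.2777777777777778 = 30.0 m/s
a = 16.4 ft/s² × 0.3048 = 4.99872 m/s²
d = v₀² / (2a) = 30.0² / (2 × 4.99872) = 900.0 / 9.99744 = 90.023 m
d = 90.023 m / 1000.0 = 0.09002 km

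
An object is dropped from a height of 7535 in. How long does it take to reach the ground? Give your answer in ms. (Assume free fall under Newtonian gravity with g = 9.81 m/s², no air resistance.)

h = 7535 in × 0.0254 = 191.389 m
t = √(2h/g) = √(2 × 191.389 / 9.81) = 6.24653 s
t = 6.24653 s / 0.001 = 6247 ms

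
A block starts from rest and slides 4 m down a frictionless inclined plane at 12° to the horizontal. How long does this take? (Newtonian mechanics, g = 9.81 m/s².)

a = g sin(θ) = 9.81 × sin(12°) = 2.0396 m/s²
t = √(2d/a) = √(2 × 4 / 2.0396) = 1.98 s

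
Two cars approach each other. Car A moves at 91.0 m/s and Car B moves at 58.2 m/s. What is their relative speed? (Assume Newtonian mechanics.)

v_rel = v_A + v_B = 91.0 + 58.2 = 149.2 m/s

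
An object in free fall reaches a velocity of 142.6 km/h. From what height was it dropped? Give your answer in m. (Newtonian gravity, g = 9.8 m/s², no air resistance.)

v = 142.6 km/h × 0.2777777777777778 = 39.6111 m/s
h = v² / (2g) = 39.6111² / (2 × 9.8) = 80.05 m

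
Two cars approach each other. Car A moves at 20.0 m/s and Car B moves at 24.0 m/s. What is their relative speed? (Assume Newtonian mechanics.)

v_rel = v_A + v_B = 20.0 + 24.0 = 44.0 m/s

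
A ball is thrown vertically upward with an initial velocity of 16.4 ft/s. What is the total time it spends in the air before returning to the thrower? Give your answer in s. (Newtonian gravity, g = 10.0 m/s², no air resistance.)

v₀ = 16.4 ft/s × 0.3048 = 4.99872 m/s
t_total = 2 × v₀ / g = 2 × 4.99872 / 10.0 = 0.9997 s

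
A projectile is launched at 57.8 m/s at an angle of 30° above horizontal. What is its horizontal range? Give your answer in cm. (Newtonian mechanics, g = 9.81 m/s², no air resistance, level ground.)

R = v₀² × sin(2θ) / g = 57.8² × sin(2 × 30°) / 9.81 = 3340.84 × 0.866025 / 9.81 = 294.929 m
R = 294.929 m / 0.01 = 29490 cm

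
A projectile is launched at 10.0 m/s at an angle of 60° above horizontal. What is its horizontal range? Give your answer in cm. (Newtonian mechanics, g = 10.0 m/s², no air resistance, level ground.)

R = v₀² × sin(2θ) / g = 10.0² × sin(2 × 60°) / 10.0 = 100.0 × 0.866025 / 10.0 = 8.66025 m
R = 8.66025 m / 0.01 = 866.0 cm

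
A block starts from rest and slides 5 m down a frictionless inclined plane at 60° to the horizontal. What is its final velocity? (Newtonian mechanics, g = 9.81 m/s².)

a = g sin(θ) = 9.81 × sin(60°) = 8.4957 m/s²
v = √(2ad) = √(2 × 8.4957 × 5) = 9.22 m/s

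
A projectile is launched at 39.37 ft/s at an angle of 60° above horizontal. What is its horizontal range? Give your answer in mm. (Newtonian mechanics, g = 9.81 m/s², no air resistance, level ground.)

v₀ = 39.37 ft/s × 0.3048 = 12.0 m/s
R = v₀² × sin(2θ) / g = 12.0² × sin(2 × 60°) / 9.81 = 144.0 × 0.866025 / 9.81 = 12.7123 m
R = 12.7123 m / 0.001 = 12710 mm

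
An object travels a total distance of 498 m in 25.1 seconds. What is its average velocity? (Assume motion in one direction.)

v_avg = Δd / Δt = 498 / 25.1 = 19.84 m/s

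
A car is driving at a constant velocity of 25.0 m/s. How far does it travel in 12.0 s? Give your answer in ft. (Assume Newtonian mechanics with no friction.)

d = v × t = 25.0 × 12.0 = 300.0 m
d = 300.0 m / 0.3048 = 984.3 ft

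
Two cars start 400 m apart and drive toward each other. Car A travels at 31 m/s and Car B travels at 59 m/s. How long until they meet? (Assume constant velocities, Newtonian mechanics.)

Combined speed: v_combined = 31 + 59 = 90 m/s
Time to meet: t = d/v_combined = 400/90 = 4.44 s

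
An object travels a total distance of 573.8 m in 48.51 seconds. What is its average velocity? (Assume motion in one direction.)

v_avg = Δd / Δt = 573.8 / 48.51 = 11.83 m/s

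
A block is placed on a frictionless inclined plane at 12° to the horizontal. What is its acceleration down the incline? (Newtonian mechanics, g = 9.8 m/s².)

a = g sin(θ) = 9.8 × sin(12°) = 9.8 × 0.2079 = 2.04 m/s²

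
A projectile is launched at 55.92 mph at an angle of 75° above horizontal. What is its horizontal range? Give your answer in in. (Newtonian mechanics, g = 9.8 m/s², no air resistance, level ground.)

v₀ = 55.92 mph × 0.44704 = 24.9985 m/s
R = v₀² × sin(2θ) / g = 24.9985² × sin(2 × 75°) / 9.8 = 624.925 × 0.5 / 9.8 = 31.8839 m
R = 31.8839 m / 0.0254 = 1255 in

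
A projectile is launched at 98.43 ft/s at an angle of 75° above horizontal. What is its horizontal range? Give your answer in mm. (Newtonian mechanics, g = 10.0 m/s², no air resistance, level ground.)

v₀ = 98.43 ft/s × 0.3048 = 30.0015 m/s
R = v₀² × sin(2θ) / g = 30.0015² × sin(2 × 75°) / 10.0 = 900.09 × 0.5 / 10.0 = 45.0045 m
R = 45.0045 m / 0.001 = 45000 mm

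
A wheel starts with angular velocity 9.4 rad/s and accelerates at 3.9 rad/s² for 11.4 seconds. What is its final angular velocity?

ω = ω₀ + αt = 9.4 + 3.9 × 11.4 = 53.86 rad/s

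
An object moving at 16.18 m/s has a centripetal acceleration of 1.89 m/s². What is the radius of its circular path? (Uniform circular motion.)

r = v²/a_c = 16.18²/1.89 = 138.51 m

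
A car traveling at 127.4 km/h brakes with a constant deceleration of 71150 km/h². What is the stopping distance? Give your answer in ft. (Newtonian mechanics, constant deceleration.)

v₀ = 127.4 km/h × 0.2777777777777778 = 35.3889 m/s
a = 71150 km/h² × 7.716049382716049e-05 = 5.48997 m/s²
d = v₀² / (2a) = 35.3889² / (2 × 5.48997) = 1252.37 / 10.9799 = 114.06 m
d = 114.06 m / 0.3048 = 374.2 ft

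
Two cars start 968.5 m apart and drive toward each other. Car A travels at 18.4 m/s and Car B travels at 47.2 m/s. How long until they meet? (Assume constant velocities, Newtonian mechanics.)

Combined speed: v_combined = 18.4 + 47.2 = 65.6 m/s
Time to meet: t = d/v_combined = 968.5/65.6 = 14.76 s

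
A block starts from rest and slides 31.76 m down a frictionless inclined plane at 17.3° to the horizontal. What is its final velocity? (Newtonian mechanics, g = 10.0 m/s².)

a = g sin(θ) = 10.0 × sin(17.3°) = 2.9737 m/s²
v = √(2ad) = √(2 × 2.9737 × 31.76) = 13.74 m/s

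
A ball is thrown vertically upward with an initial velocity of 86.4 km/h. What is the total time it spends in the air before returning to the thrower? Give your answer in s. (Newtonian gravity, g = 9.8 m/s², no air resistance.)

v₀ = 86.4 km/h × 0.2777777777777778 = 24.0 m/s
t_total = 2 × v₀ / g = 2 × 24.0 / 9.8 = 4.898 s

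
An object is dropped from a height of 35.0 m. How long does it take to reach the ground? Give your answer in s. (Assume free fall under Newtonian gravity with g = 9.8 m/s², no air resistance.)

t = √(2h/g) = √(2 × 35.0 / 9.8) = 2.673 s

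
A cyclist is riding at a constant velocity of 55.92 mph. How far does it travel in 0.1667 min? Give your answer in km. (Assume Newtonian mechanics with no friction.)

v = 55.92 mph × 0.44704 = 24.9985 m/s
t = 0.1667 min × 60.0 = 10.002 s
d = v × t = 24.9985 × 10.002 = 250.035 m
d = 250.035 m / 1000.0 = 0.25 km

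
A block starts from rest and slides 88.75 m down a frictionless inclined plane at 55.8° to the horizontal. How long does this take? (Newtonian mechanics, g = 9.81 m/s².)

a = g sin(θ) = 9.81 × sin(55.8°) = 8.1137 m/s²
t = √(2d/a) = √(2 × 88.75 / 8.1137) = 4.68 s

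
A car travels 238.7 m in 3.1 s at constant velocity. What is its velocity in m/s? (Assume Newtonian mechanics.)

v = d / t = 238.7 / 3.1 = 77.0 m/s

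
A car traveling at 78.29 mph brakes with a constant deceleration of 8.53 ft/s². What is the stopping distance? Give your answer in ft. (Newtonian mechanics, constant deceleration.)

v₀ = 78.29 mph × 0.44704 = 34.9988 m/s
a = 8.53 ft/s² × 0.3048 = 2.59994 m/s²
d = v₀² / (2a) = 34.9988² / (2 × 2.59994) = 1224.92 / 5.19988 = 235.567 m
d = 235.567 m / 0.3048 = 772.9 ft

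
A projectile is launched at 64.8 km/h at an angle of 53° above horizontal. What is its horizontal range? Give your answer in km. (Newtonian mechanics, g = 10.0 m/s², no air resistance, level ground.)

v₀ = 64.8 km/h × 0.2777777777777778 = 18.0 m/s
R = v₀² × sin(2θ) / g = 18.0² × sin(2 × 53°) / 10.0 = 324.0 × 0.961262 / 10.0 = 31.1449 m
R = 31.1449 m / 1000.0 = 0.03114 km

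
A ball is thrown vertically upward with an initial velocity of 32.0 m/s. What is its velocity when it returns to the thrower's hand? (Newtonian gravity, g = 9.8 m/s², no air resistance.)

By conservation of energy (no air resistance), the ball returns to the throw height with the same speed as launch, but directed downward.
|v_ground| = v₀ = 32.0 m/s
v_ground = 32.0 m/s (downward)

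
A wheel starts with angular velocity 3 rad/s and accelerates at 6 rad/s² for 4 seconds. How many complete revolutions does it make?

θ = ω₀t + ½αt² = 3×4 + ½×6×4² = 60.0 rad
Total revolutions = θ/(2π) = 60.0/(2π) = 9.55
Complete revolutions = ⌊9.55⌋ = 9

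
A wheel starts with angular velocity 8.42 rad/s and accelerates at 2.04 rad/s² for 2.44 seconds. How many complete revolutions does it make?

θ = ω₀t + ½αt² = 8.42×2.44 + ½×2.04×2.44² = 26.617472 rad
Total revolutions = θ/(2π) = 26.617472/(2π) = 4.24
Complete revolutions = ⌊4.24⌋ = 4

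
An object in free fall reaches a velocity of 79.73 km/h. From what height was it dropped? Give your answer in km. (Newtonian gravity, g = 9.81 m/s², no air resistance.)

v = 79.73 km/h × 0.2777777777777778 = 22.1472 m/s
h = v² / (2g) = 22.1472² / (2 × 9.81) = 24.9999 m
h = 24.9999 m / 1000.0 = 0.025 km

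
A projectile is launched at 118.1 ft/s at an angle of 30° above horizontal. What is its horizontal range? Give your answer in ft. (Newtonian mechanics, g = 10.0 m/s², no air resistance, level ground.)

v₀ = 118.1 ft/s × 0.3048 = 35.9969 m/s
R = v₀² × sin(2θ) / g = 35.9969² × sin(2 × 30°) / 10.0 = 1295.78 × 0.866025 / 10.0 = 112.218 m
R = 112.218 m / 0.3048 = 368.2 ft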